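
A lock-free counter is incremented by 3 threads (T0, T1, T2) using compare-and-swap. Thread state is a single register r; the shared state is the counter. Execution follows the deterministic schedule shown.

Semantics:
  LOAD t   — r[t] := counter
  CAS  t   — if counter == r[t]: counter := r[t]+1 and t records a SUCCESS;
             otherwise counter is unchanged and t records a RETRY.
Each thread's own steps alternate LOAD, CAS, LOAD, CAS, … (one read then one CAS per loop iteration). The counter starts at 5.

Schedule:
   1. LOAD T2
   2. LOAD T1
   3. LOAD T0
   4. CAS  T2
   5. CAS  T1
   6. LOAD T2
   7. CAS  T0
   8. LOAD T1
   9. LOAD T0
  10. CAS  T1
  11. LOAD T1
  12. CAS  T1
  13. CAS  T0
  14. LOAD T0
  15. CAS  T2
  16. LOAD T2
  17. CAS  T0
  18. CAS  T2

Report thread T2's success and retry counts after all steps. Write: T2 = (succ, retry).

T2 = (1, 2)

1. LOAD T2 → mem=5 r[T2]=5 [LOAD]
2. LOAD T1 → mem=5 r[T1]=5 [LOAD]
3. LOAD T0 → mem=5 r[T0]=5 [LOAD]
4. CAS T2 → mem=6 r[T2]=5 [OK]
5. CAS T1 → mem=6 r[T1]=5 [RETRY]
6. LOAD T2 → mem=6 r[T2]=6 [LOAD]
7. CAS T0 → mem=6 r[T0]=5 [RETRY]
8. LOAD T1 → mem=6 r[T1]=6 [LOAD]
9. LOAD T0 → mem=6 r[T0]=6 [LOAD]
10. CAS T1 → mem=7 r[T1]=6 [OK]
11. LOAD T1 → mem=7 r[T1]=7 [LOAD]
12. CAS T1 → mem=8 r[T1]=7 [OK]
13. CAS T0 → mem=8 r[T0]=6 [RETRY]
14. LOAD T0 → mem=8 r[T0]=8 [LOAD]
15. CAS T2 → mem=8 r[T2]=6 [RETRY]
16. LOAD T2 → mem=8 r[T2]=8 [LOAD]
17. CAS T0 → mem=9 r[T0]=8 [OK]
18. CAS T2 → mem=9 r[T2]=8 [RETRY]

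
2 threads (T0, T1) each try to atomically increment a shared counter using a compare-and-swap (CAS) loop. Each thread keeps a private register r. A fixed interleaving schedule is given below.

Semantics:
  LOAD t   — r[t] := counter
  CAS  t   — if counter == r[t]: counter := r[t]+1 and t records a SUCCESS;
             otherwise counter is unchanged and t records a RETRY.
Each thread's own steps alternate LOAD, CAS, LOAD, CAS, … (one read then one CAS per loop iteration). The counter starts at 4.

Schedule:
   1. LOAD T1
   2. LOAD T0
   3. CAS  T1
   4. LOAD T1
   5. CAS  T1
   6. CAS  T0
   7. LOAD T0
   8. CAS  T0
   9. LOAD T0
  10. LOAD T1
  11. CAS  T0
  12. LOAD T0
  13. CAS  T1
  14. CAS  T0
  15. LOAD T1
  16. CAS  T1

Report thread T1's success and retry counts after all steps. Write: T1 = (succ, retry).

T1 = (3, 1)

#1 T1 reads 4
#2 T0 reads 4
#3 T1 CAS(4→5) writes; counter now 5
#4 T1 reads 5
#5 T1 CAS(5→6) writes; counter now 6
#6 T0 CAS(4→5) fails; counter now 6
#7 T0 reads 6
#8 T0 CAS(6→7) writes; counter now 7
#9 T0 reads 7
#10 T1 reads 7
#11 T0 CAS(7→8) writes; counter now 8
#12 T0 reads 8
#13 T1 CAS(7→8) fails; counter now 8
#14 T0 CAS(8→9) writes; counter now 9
#15 T1 reads 9
#16 T1 CAS(9→10) writes; counter now 10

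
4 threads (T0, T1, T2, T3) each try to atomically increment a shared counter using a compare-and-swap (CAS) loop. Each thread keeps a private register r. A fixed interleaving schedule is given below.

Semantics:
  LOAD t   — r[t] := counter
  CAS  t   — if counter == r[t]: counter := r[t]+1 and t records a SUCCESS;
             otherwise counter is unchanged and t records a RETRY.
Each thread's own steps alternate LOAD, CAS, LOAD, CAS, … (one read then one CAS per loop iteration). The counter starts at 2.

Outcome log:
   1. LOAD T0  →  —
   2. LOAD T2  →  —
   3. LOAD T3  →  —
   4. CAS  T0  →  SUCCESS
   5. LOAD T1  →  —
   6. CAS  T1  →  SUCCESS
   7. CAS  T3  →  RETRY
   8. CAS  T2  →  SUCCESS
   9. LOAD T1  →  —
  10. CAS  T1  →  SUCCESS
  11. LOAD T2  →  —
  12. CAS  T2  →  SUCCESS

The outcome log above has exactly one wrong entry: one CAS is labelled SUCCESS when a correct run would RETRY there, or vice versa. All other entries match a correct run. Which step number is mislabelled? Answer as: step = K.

Re-executing:
T0 LOAD — after: cnt=2, r=2 — load
T2 LOAD — after: cnt=2, r=2 — load
T3 LOAD — after: cnt=2, r=2 — load
T0 CAS — after: cnt=3, r=2 — ok
T1 LOAD — after: cnt=3, r=3 — load
T1 CAS — after: cnt=4, r=3 — ok
T3 CAS — after: cnt=4, r=2 — retry
T2 CAS — after: cnt=4, r=2 — retry
T1 LOAD — after: cnt=4, r=4 — load
T1 CAS — after: cnt=5, r=4 — ok
T2 LOAD — after: cnt=5, r=5 — load
T2 CAS — after: cnt=6, r=5 — ok
Flip is step 8.

step = 8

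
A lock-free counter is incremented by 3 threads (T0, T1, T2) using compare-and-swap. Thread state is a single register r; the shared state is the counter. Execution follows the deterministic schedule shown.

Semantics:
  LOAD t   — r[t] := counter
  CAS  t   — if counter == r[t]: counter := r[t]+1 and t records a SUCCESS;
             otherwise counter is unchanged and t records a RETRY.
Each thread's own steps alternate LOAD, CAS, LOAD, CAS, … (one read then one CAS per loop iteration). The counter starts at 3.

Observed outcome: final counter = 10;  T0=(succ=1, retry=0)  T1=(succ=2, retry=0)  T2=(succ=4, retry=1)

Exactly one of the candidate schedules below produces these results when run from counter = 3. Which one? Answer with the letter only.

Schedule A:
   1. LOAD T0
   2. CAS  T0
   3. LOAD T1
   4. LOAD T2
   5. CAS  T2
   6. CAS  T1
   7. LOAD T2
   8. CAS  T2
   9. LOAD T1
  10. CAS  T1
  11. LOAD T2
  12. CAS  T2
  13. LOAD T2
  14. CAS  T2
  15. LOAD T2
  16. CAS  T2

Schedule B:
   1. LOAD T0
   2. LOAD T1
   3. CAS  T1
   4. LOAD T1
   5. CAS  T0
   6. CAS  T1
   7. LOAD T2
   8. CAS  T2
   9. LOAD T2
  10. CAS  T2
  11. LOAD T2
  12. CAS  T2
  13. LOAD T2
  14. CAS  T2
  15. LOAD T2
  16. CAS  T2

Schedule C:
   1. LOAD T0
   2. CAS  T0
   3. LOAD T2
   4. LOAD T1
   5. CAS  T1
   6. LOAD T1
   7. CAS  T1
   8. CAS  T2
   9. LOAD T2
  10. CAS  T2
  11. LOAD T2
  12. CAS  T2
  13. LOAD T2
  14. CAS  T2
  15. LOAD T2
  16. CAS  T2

C

Tracing schedule C:
   1) LOAD T0:  M=3  r_T0=3
   2) CAS  T0:  M=4  r_T0=3 ✓
   3) LOAD T2:  M=4  r_T2=4
   4) LOAD T1:  M=4  r_T1=4
   5) CAS  T1:  M=5  r_T1=4 ✓
   6) LOAD T1:  M=5  r_T1=5
   7) CAS  T1:  M=6  r_T1=5 ✓
   8) CAS  T2:  M=6  r_T2=4 ✗
   9) LOAD T2:  M=6  r_T2=6
  10) CAS  T2:  M=7  r_T2=6 ✓
  11) LOAD T2:  M=7  r_T2=7
  12) CAS  T2:  M=8  r_T2=7 ✓
  13) LOAD T2:  M=8  r_T2=8
  14) CAS  T2:  M=9  r_T2=8 ✓
  15) LOAD T2:  M=9  r_T2=9
  16) CAS  T2:  M=10  r_T2=9 ✓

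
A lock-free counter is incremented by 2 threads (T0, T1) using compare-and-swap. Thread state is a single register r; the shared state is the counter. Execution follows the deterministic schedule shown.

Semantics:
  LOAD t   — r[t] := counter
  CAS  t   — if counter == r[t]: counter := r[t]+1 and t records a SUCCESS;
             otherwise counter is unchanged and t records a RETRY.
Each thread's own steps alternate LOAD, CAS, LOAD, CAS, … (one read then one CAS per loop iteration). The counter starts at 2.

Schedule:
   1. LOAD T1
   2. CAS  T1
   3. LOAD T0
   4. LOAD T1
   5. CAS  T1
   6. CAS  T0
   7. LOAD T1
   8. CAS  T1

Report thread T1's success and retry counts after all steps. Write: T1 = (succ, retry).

T1 = (3, 0)

step 1: T1 LOAD ⇒ load; ctr=2 reg=2
step 2: T1 CAS ⇒ ok; ctr=3 reg=2
step 3: T0 LOAD ⇒ load; ctr=3 reg=3
step 4: T1 LOAD ⇒ load; ctr=3 reg=3
step 5: T1 CAS ⇒ ok; ctr=4 reg=3
step 6: T0 CAS ⇒ retry; ctr=4 reg=3
step 7: T1 LOAD ⇒ load; ctr=4 reg=4
step 8: T1 CAS ⇒ ok; ctr=5 reg=4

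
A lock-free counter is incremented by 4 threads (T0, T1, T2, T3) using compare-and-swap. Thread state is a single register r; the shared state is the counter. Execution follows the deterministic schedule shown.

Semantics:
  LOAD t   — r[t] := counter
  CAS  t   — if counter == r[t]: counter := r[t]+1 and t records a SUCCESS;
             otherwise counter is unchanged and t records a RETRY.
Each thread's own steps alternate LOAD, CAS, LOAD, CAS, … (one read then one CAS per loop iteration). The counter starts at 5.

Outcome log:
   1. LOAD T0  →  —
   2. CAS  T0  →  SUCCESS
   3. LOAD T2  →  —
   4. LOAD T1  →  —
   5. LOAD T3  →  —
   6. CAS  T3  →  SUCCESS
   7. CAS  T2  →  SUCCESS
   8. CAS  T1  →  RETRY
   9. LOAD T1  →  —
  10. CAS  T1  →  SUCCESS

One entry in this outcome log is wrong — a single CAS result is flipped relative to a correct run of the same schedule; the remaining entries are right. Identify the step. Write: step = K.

Reference trace:
step 1: T0 LOAD ⇒ load; ctr=5 reg=5
step 2: T0 CAS ⇒ ok; ctr=6 reg=5
step 3: T2 LOAD ⇒ load; ctr=6 reg=6
step 4: T1 LOAD ⇒ load; ctr=6 reg=6
step 5: T3 LOAD ⇒ load; ctr=6 reg=6
step 6: T3 CAS ⇒ ok; ctr=7 reg=6
step 7: T2 CAS ⇒ retry; ctr=7 reg=6
step 8: T1 CAS ⇒ retry; ctr=7 reg=6
step 9: T1 LOAD ⇒ load; ctr=7 reg=7
step 10: T1 CAS ⇒ ok; ctr=8 reg=7
Log disagrees first at step 7.

step = 7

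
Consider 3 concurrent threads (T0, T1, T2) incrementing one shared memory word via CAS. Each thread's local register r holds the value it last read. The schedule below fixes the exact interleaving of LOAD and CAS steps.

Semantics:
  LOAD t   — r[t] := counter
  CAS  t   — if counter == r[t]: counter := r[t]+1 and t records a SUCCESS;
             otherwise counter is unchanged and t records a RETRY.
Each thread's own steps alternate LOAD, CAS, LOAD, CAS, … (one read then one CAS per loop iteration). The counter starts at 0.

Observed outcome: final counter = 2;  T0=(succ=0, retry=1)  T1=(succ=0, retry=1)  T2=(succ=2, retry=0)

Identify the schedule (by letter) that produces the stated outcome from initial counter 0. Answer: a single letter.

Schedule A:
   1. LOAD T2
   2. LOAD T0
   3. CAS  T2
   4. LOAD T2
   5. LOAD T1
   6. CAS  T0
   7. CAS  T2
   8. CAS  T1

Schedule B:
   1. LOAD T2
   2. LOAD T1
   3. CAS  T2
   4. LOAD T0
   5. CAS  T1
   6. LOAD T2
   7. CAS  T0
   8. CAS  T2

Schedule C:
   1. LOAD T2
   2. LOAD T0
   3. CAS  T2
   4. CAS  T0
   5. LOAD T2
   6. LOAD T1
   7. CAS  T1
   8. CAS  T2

Run A:
1. LOAD T2 → mem=0 r[T2]=0 [LOAD]
2. LOAD T0 → mem=0 r[T0]=0 [LOAD]
3. CAS T2 → mem=1 r[T2]=0 [OK]
4. LOAD T2 → mem=1 r[T2]=1 [LOAD]
5. LOAD T1 → mem=1 r[T1]=1 [LOAD]
6. CAS T0 → mem=1 r[T0]=0 [RETRY]
7. CAS T2 → mem=2 r[T2]=1 [OK]
8. CAS T1 → mem=2 r[T1]=1 [RETRY]

A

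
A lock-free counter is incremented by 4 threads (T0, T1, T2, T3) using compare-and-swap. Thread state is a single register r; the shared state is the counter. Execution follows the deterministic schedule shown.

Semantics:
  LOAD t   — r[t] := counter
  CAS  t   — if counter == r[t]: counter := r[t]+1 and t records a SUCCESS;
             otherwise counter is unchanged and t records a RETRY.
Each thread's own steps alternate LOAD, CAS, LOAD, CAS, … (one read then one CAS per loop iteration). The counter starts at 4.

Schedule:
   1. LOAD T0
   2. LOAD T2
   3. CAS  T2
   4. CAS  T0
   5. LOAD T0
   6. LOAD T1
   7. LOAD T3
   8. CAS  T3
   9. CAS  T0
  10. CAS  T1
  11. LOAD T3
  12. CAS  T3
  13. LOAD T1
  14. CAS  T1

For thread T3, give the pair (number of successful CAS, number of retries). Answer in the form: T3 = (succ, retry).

#1 T0 reads 4
#2 T2 reads 4
#3 T2 CAS(4→5) writes; counter now 5
#4 T0 CAS(4→5) fails; counter now 5
#5 T0 reads 5
#6 T1 reads 5
#7 T3 reads 5
#8 T3 CAS(5→6) writes; counter now 6
#9 T0 CAS(5→6) fails; counter now 6
#10 T1 CAS(5→6) fails; counter now 6
#11 T3 reads 6
#12 T3 CAS(6→7) writes; counter now 7
#13 T1 reads 7
#14 T1 CAS(7→8) writes; counter now 8

T3 = (2, 0)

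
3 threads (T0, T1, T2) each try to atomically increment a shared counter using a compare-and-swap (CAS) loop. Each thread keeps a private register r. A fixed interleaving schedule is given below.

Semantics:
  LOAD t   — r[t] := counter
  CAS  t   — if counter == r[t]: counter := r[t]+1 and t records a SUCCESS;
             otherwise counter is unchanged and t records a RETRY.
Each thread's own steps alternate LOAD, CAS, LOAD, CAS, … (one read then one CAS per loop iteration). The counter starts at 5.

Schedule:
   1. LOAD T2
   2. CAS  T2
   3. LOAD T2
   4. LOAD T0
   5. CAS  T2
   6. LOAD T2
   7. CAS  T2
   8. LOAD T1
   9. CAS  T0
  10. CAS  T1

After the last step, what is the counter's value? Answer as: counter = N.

counter = 9

step 1: T2 LOAD ⇒ load; ctr=5 reg=5
step 2: T2 CAS ⇒ ok; ctr=6 reg=5
step 3: T2 LOAD ⇒ load; ctr=6 reg=6
step 4: T0 LOAD ⇒ load; ctr=6 reg=6
step 5: T2 CAS ⇒ ok; ctr=7 reg=6
step 6: T2 LOAD ⇒ load; ctr=7 reg=7
step 7: T2 CAS ⇒ ok; ctr=8 reg=7
step 8: T1 LOAD ⇒ load; ctr=8 reg=8
step 9: T0 CAS ⇒ retry; ctr=8 reg=6
step 10: T1 CAS ⇒ ok; ctr=9 reg=8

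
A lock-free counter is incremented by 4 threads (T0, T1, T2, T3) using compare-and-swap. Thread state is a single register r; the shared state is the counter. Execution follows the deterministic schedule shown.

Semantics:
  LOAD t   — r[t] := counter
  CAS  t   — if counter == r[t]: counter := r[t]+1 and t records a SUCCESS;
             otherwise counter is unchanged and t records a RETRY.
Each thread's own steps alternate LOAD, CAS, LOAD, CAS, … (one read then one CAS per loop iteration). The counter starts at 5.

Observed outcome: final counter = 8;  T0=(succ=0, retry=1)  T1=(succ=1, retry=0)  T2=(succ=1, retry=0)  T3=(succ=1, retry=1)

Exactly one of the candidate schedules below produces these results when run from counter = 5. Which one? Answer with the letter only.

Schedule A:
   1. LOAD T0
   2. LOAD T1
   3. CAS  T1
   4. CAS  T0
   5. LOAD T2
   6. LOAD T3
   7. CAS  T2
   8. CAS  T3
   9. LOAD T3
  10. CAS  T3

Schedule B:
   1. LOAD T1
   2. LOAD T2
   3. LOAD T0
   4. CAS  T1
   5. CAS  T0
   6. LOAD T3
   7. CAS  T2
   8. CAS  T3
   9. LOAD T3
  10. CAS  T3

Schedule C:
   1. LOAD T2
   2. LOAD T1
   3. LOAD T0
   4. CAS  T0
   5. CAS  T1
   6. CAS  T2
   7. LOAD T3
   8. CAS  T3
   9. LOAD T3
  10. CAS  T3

A

Simulating candidate A:
1. LOAD T0 → mem=5 r[T0]=5 [LOAD]
2. LOAD T1 → mem=5 r[T1]=5 [LOAD]
3. CAS T1 → mem=6 r[T1]=5 [OK]
4. CAS T0 → mem=6 r[T0]=5 [RETRY]
5. LOAD T2 → mem=6 r[T2]=6 [LOAD]
6. LOAD T3 → mem=6 r[T3]=6 [LOAD]
7. CAS T2 → mem=7 r[T2]=6 [OK]
8. CAS T3 → mem=7 r[T3]=6 [RETRY]
9. LOAD T3 → mem=7 r[T3]=7 [LOAD]
10. CAS T3 → mem=8 r[T3]=7 [OK]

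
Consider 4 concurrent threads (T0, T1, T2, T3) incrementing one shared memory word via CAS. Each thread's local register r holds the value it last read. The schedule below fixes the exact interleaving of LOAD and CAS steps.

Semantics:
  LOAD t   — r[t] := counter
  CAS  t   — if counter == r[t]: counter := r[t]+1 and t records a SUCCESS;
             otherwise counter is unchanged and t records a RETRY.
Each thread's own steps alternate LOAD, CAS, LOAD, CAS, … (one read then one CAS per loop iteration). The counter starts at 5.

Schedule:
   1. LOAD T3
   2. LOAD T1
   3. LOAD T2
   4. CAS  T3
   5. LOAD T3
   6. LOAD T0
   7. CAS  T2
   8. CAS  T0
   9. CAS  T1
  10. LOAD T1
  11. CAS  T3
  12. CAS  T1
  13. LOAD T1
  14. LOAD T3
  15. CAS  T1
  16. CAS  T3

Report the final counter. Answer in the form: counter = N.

   1) LOAD T3:  M=5  r_T3=5
   2) LOAD T1:  M=5  r_T1=5
   3) LOAD T2:  M=5  r_T2=5
   4) CAS  T3:  M=6  r_T3=5 ✓
   5) LOAD T3:  M=6  r_T3=6
   6) LOAD T0:  M=6  r_T0=6
   7) CAS  T2:  M=6  r_T2=5 ✗
   8) CAS  T0:  M=7  r_T0=6 ✓
   9) CAS  T1:  M=7  r_T1=5 ✗
  10) LOAD T1:  M=7  r_T1=7
  11) CAS  T3:  M=7  r_T3=6 ✗
  12) CAS  T1:  M=8  r_T1=7 ✓
  13) LOAD T1:  M=8  r_T1=8
  14) LOAD T3:  M=8  r_T3=8
  15) CAS  T1:  M=9  r_T1=8 ✓
  16) CAS  T3:  M=9  r_T3=8 ✗

counter = 9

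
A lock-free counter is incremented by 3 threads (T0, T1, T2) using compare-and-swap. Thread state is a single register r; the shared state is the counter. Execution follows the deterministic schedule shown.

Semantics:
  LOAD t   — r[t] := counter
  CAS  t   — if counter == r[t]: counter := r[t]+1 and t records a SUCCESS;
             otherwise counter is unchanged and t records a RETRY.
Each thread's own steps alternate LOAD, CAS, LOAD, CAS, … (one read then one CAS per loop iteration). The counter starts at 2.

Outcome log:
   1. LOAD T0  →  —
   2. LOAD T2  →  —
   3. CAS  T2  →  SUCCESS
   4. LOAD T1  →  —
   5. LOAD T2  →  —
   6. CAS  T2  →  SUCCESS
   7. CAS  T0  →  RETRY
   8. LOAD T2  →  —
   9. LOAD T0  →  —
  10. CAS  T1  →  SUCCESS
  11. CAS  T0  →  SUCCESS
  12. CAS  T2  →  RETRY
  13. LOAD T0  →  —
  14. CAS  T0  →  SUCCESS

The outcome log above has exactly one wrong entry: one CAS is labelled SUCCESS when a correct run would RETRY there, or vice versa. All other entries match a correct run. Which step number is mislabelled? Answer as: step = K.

Correct run:
[1] T0.load  rd  (counter 2, T0.r 2)
[2] T2.load  rd  (counter 2, T2.r 2)
[3] T2.cas  hit  (counter 3, T2.r 2)
[4] T1.load  rd  (counter 3, T1.r 3)
[5] T2.load  rd  (counter 3, T2.r 3)
[6] T2.cas  hit  (counter 4, T2.r 3)
[7] T0.cas  miss  (counter 4, T0.r 2)
[8] T2.load  rd  (counter 4, T2.r 4)
[9] T0.load  rd  (counter 4, T0.r 4)
[10] T1.cas  miss  (counter 4, T1.r 3)
[11] T0.cas  hit  (counter 5, T0.r 4)
[12] T2.cas  miss  (counter 5, T2.r 4)
[13] T0.load  rd  (counter 5, T0.r 5)
[14] T0.cas  hit  (counter 6, T0.r 5)
Flip is step 10.

step = 10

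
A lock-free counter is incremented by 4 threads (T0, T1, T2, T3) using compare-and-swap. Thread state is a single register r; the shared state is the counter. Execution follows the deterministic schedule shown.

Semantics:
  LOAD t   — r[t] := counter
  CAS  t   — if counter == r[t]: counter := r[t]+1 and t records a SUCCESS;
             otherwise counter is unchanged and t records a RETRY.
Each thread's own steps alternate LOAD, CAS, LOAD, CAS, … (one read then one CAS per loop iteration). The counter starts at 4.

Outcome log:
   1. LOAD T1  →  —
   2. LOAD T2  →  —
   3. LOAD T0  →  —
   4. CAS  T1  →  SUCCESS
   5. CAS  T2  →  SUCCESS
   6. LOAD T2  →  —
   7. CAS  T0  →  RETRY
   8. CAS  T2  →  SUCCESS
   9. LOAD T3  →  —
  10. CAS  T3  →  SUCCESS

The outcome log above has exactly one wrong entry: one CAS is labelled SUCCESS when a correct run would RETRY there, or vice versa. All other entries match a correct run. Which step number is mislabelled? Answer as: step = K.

Correct run:
[1] T1.load  rd  (counter 4, T1.r 4)
[2] T2.load  rd  (counter 4, T2.r 4)
[3] T0.load  rd  (counter 4, T0.r 4)
[4] T1.cas  hit  (counter 5, T1.r 4)
[5] T2.cas  miss  (counter 5, T2.r 4)
[6] T2.load  rd  (counter 5, T2.r 5)
[7] T0.cas  miss  (counter 5, T0.r 4)
[8] T2.cas  hit  (counter 6, T2.r 5)
[9] T3.load  rd  (counter 6, T3.r 6)
[10] T3.cas  hit  (counter 7, T3.r 6)
Log disagrees first at step 5.

step = 5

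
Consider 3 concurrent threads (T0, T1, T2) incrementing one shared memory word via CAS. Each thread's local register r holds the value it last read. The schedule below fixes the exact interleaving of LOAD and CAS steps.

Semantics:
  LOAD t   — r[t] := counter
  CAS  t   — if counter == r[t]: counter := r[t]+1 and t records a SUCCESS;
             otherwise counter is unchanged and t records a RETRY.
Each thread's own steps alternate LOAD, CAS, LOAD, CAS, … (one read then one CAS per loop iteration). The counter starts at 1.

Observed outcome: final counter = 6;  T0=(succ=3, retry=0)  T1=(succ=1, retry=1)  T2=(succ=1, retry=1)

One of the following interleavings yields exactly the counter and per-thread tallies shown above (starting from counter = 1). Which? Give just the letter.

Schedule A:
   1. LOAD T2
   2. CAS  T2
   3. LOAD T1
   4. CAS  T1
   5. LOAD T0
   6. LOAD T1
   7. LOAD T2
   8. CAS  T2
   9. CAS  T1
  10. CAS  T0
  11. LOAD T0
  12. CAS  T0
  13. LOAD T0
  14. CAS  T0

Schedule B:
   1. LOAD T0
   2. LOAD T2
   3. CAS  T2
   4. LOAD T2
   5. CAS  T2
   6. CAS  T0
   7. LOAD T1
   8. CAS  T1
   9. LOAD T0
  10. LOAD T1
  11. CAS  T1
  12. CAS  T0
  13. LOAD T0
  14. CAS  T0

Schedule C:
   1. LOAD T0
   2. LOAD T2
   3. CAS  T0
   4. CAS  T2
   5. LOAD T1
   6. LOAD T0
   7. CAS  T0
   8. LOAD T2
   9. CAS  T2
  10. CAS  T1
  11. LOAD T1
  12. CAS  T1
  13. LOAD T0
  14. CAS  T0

Simulating candidate C:
1. LOAD T0 → mem=1 r[T0]=1 [LOAD]
2. LOAD T2 → mem=1 r[T2]=1 [LOAD]
3. CAS T0 → mem=2 r[T0]=1 [OK]
4. CAS T2 → mem=2 r[T2]=1 [RETRY]
5. LOAD T1 → mem=2 r[T1]=2 [LOAD]
6. LOAD T0 → mem=2 r[T0]=2 [LOAD]
7. CAS T0 → mem=3 r[T0]=2 [OK]
8. LOAD T2 → mem=3 r[T2]=3 [LOAD]
9. CAS T2 → mem=4 r[T2]=3 [OK]
10. CAS T1 → mem=4 r[T1]=2 [RETRY]
11. LOAD T1 → mem=4 r[T1]=4 [LOAD]
12. CAS T1 → mem=5 r[T1]=4 [OK]
13. LOAD T0 → mem=5 r[T0]=5 [LOAD]
14. CAS T0 → mem=6 r[T0]=5 [OK]

C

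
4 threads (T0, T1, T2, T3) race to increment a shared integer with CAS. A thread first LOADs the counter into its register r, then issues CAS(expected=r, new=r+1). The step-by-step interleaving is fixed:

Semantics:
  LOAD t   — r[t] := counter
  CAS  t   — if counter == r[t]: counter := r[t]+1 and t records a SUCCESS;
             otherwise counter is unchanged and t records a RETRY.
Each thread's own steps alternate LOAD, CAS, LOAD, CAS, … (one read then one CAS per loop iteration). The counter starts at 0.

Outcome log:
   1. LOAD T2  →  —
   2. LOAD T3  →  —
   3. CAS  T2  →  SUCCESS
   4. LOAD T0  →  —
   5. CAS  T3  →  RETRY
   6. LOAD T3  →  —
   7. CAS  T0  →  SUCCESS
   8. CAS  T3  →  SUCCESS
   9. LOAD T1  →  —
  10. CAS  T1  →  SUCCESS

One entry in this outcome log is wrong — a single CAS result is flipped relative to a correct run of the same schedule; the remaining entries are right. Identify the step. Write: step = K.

step = 8

Re-executing:
#1 T2 reads 0
#2 T3 reads 0
#3 T2 CAS(0→1) writes; counter now 1
#4 T0 reads 1
#5 T3 CAS(0→1) fails; counter now 1
#6 T3 reads 1
#7 T0 CAS(1→2) writes; counter now 2
#8 T3 CAS(1→2) fails; counter now 2
#9 T1 reads 2
#10 T1 CAS(2→3) writes; counter now 3
Log disagrees first at step 8.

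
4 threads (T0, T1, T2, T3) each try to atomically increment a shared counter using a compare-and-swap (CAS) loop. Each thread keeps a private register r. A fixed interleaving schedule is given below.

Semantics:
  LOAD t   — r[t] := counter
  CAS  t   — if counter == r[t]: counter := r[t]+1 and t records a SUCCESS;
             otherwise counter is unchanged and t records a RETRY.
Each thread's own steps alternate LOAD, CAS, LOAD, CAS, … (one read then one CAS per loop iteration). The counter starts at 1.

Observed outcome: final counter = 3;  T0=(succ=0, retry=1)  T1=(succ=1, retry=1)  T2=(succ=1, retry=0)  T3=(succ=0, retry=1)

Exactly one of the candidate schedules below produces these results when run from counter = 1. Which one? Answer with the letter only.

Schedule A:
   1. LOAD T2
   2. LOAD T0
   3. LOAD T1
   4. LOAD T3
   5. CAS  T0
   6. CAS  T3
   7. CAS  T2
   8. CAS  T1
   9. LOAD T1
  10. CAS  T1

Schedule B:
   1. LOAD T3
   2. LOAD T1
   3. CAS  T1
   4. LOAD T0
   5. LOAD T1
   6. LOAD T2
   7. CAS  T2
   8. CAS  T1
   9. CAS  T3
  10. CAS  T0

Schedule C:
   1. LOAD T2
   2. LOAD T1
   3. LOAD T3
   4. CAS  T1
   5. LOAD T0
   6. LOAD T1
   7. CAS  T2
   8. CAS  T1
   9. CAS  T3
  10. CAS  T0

B

Tracing schedule B:
[1] T3.load  rd  (counter 1, T3.r 1)
[2] T1.load  rd  (counter 1, T1.r 1)
[3] T1.cas  hit  (counter 2, T1.r 1)
[4] T0.load  rd  (counter 2, T0.r 2)
[5] T1.load  rd  (counter 2, T1.r 2)
[6] T2.load  rd  (counter 2, T2.r 2)
[7] T2.cas  hit  (counter 3, T2.r 2)
[8] T1.cas  miss  (counter 3, T1.r 2)
[9] T3.cas  miss  (counter 3, T3.r 1)
[10] T0.cas  miss  (counter 3, T0.r 2)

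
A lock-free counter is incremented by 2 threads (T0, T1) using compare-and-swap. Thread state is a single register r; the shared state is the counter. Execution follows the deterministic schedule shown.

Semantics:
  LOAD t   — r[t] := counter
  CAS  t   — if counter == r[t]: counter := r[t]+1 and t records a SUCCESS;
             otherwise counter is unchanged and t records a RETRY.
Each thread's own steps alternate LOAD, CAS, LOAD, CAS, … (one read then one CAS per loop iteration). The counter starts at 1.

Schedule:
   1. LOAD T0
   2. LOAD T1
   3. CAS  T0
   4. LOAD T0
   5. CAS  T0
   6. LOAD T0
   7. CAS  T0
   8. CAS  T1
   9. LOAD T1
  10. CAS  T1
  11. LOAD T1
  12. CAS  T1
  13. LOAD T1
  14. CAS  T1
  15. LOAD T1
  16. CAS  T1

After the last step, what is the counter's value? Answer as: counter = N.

counter = 8

1. LOAD T0 → mem=1 r[T0]=1 [LOAD]
2. LOAD T1 → mem=1 r[T1]=1 [LOAD]
3. CAS T0 → mem=2 r[T0]=1 [OK]
4. LOAD T0 → mem=2 r[T0]=2 [LOAD]
5. CAS T0 → mem=3 r[T0]=2 [OK]
6. LOAD T0 → mem=3 r[T0]=3 [LOAD]
7. CAS T0 → mem=4 r[T0]=3 [OK]
8. CAS T1 → mem=4 r[T1]=1 [RETRY]
9. LOAD T1 → mem=4 r[T1]=4 [LOAD]
10. CAS T1 → mem=5 r[T1]=4 [OK]
11. LOAD T1 → mem=5 r[T1]=5 [LOAD]
12. CAS T1 → mem=6 r[T1]=5 [OK]
13. LOAD T1 → mem=6 r[T1]=6 [LOAD]
14. CAS T1 → mem=7 r[T1]=6 [OK]
15. LOAD T1 → mem=7 r[T1]=7 [LOAD]
16. CAS T1 → mem=8 r[T1]=7 [OK]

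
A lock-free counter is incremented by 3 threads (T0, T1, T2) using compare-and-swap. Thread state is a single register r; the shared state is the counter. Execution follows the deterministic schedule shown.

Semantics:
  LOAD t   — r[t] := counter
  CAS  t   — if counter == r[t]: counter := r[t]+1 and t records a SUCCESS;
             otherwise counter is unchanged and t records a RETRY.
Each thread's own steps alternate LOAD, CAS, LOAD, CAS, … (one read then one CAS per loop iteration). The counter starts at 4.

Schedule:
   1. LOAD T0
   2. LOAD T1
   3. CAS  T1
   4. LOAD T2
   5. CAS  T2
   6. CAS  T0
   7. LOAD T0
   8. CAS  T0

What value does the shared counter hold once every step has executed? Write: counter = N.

T0 LOAD — after: cnt=4, r=4 — load
T1 LOAD — after: cnt=4, r=4 — load
T1 CAS — after: cnt=5, r=4 — ok
T2 LOAD — after: cnt=5, r=5 — load
T2 CAS — after: cnt=6, r=5 — ok
T0 CAS — after: cnt=6, r=4 — retry
T0 LOAD — after: cnt=6, r=6 — load
T0 CAS — after: cnt=7, r=6 — ok

counter = 7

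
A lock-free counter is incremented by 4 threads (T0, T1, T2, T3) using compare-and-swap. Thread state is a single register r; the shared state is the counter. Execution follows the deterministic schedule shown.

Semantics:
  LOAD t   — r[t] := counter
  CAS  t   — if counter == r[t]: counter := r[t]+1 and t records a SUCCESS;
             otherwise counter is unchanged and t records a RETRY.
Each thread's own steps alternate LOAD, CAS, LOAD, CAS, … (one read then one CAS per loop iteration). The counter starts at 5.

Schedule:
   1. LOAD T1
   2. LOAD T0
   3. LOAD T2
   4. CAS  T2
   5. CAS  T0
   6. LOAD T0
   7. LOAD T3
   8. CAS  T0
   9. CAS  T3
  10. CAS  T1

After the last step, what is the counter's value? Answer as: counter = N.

1. LOAD T1 → mem=5 r[T1]=5 [LOAD]
2. LOAD T0 → mem=5 r[T0]=5 [LOAD]
3. LOAD T2 → mem=5 r[T2]=5 [LOAD]
4. CAS T2 → mem=6 r[T2]=5 [OK]
5. CAS T0 → mem=6 r[T0]=5 [RETRY]
6. LOAD T0 → mem=6 r[T0]=6 [LOAD]
7. LOAD T3 → mem=6 r[T3]=6 [LOAD]
8. CAS T0 → mem=7 r[T0]=6 [OK]
9. CAS T3 → mem=7 r[T3]=6 [RETRY]
10. CAS T1 → mem=7 r[T1]=5 [RETRY]

counter = 7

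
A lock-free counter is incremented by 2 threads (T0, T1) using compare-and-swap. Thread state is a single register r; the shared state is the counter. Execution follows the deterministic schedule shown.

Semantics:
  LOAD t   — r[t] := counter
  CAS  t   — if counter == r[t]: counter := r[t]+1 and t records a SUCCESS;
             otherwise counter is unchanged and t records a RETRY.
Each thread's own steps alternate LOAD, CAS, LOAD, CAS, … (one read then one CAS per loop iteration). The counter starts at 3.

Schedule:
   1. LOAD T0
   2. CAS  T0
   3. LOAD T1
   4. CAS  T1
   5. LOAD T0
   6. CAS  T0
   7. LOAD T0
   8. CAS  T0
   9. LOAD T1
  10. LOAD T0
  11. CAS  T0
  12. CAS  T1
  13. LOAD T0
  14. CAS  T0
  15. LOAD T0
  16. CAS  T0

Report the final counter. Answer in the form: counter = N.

counter = 10

step 1: T0 LOAD ⇒ load; ctr=3 reg=3
step 2: T0 CAS ⇒ ok; ctr=4 reg=3
step 3: T1 LOAD ⇒ load; ctr=4 reg=4
step 4: T1 CAS ⇒ ok; ctr=5 reg=4
step 5: T0 LOAD ⇒ load; ctr=5 reg=5
step 6: T0 CAS ⇒ ok; ctr=6 reg=5
step 7: T0 LOAD ⇒ load; ctr=6 reg=6
step 8: T0 CAS ⇒ ok; ctr=7 reg=6
step 9: T1 LOAD ⇒ load; ctr=7 reg=7
step 10: T0 LOAD ⇒ load; ctr=7 reg=7
step 11: T0 CAS ⇒ ok; ctr=8 reg=7
step 12: T1 CAS ⇒ retry; ctr=8 reg=7
step 13: T0 LOAD ⇒ load; ctr=8 reg=8
step 14: T0 CAS ⇒ ok; ctr=9 reg=8
step 15: T0 LOAD ⇒ load; ctr=9 reg=9
step 16: T0 CAS ⇒ ok; ctr=10 reg=9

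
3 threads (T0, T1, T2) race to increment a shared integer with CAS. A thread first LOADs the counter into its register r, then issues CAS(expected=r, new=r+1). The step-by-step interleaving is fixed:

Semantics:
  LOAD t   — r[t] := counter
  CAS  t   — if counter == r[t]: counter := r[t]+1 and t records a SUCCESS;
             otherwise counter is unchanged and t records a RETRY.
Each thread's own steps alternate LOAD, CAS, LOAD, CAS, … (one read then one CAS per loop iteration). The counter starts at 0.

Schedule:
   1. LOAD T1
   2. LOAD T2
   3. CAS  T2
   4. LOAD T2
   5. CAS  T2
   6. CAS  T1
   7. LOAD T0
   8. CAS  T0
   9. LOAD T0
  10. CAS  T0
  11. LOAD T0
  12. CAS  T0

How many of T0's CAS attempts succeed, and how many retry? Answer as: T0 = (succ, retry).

T0 = (3, 0)

T1 LOAD — after: cnt=0, r=0 — load
T2 LOAD — after: cnt=0, r=0 — load
T2 CAS — after: cnt=1, r=0 — ok
T2 LOAD — after: cnt=1, r=1 — load
T2 CAS — after: cnt=2, r=1 — ok
T1 CAS — after: cnt=2, r=0 — retry
T0 LOAD — after: cnt=2, r=2 — load
T0 CAS — after: cnt=3, r=2 — ok
T0 LOAD — after: cnt=3, r=3 — load
T0 CAS — after: cnt=4, r=3 — ok
T0 LOAD — after: cnt=4, r=4 — load
T0 CAS — after: cnt=5, r=4 — ok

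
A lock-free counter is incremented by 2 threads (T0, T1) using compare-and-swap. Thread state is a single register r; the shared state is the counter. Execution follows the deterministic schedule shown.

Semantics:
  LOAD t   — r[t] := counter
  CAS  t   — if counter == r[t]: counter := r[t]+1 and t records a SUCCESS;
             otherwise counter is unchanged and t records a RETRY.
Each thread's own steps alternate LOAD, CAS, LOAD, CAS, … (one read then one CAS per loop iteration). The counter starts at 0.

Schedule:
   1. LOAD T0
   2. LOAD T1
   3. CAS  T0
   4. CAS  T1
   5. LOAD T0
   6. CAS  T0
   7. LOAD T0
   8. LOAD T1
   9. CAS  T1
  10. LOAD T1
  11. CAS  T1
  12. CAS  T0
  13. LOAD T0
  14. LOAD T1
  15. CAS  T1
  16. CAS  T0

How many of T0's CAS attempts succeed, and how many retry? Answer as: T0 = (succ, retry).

T0 = (2, 2)

step 1: T0 LOAD ⇒ load; ctr=0 reg=0
step 2: T1 LOAD ⇒ load; ctr=0 reg=0
step 3: T0 CAS ⇒ ok; ctr=1 reg=0
step 4: T1 CAS ⇒ retry; ctr=1 reg=0
step 5: T0 LOAD ⇒ load; ctr=1 reg=1
step 6: T0 CAS ⇒ ok; ctr=2 reg=1
step 7: T0 LOAD ⇒ load; ctr=2 reg=2
step 8: T1 LOAD ⇒ load; ctr=2 reg=2
step 9: T1 CAS ⇒ ok; ctr=3 reg=2
step 10: T1 LOAD ⇒ load; ctr=3 reg=3
step 11: T1 CAS ⇒ ok; ctr=4 reg=3
step 12: T0 CAS ⇒ retry; ctr=4 reg=2
step 13: T0 LOAD ⇒ load; ctr=4 reg=4
step 14: T1 LOAD ⇒ load; ctr=4 reg=4
step 15: T1 CAS ⇒ ok; ctr=5 reg=4
step 16: T0 CAS ⇒ retry; ctr=5 reg=4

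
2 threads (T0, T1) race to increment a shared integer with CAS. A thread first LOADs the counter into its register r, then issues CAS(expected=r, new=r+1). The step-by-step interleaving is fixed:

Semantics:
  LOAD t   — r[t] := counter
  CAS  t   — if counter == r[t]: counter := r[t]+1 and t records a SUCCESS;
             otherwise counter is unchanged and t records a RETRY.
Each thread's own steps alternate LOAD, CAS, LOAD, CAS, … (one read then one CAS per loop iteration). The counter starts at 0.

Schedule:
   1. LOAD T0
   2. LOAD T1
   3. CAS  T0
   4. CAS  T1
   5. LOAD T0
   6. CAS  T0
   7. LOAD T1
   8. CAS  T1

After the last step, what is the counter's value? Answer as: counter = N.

counter = 3

step 1: T0 LOAD ⇒ load; ctr=0 reg=0
step 2: T1 LOAD ⇒ load; ctr=0 reg=0
step 3: T0 CAS ⇒ ok; ctr=1 reg=0
step 4: T1 CAS ⇒ retry; ctr=1 reg=0
step 5: T0 LOAD ⇒ load; ctr=1 reg=1
step 6: T0 CAS ⇒ ok; ctr=2 reg=1
step 7: T1 LOAD ⇒ load; ctr=2 reg=2
step 8: T1 CAS ⇒ ok; ctr=3 reg=2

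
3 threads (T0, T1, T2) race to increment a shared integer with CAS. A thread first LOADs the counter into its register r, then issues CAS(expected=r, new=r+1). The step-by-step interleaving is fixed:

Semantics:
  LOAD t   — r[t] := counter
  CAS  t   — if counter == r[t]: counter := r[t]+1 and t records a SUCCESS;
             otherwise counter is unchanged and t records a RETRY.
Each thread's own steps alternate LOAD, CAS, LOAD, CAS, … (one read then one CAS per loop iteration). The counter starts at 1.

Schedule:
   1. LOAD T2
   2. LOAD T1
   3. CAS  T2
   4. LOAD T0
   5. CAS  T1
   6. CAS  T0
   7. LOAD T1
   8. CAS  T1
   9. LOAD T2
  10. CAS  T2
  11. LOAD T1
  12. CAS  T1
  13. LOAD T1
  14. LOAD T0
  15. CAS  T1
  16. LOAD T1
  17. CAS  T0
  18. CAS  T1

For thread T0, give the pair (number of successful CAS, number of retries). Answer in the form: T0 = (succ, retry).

step 1: T2 LOAD ⇒ load; ctr=1 reg=1
step 2: T1 LOAD ⇒ load; ctr=1 reg=1
step 3: T2 CAS ⇒ ok; ctr=2 reg=1
step 4: T0 LOAD ⇒ load; ctr=2 reg=2
step 5: T1 CAS ⇒ retry; ctr=2 reg=1
step 6: T0 CAS ⇒ ok; ctr=3 reg=2
step 7: T1 LOAD ⇒ load; ctr=3 reg=3
step 8: T1 CAS ⇒ ok; ctr=4 reg=3
step 9: T2 LOAD ⇒ load; ctr=4 reg=4
step 10: T2 CAS ⇒ ok; ctr=5 reg=4
step 11: T1 LOAD ⇒ load; ctr=5 reg=5
step 12: T1 CAS ⇒ ok; ctr=6 reg=5
step 13: T1 LOAD ⇒ load; ctr=6 reg=6
step 14: T0 LOAD ⇒ load; ctr=6 reg=6
step 15: T1 CAS ⇒ ok; ctr=7 reg=6
step 16: T1 LOAD ⇒ load; ctr=7 reg=7
step 17: T0 CAS ⇒ retry; ctr=7 reg=6
step 18: T1 CAS ⇒ ok; ctr=8 reg=7

T0 = (1, 1)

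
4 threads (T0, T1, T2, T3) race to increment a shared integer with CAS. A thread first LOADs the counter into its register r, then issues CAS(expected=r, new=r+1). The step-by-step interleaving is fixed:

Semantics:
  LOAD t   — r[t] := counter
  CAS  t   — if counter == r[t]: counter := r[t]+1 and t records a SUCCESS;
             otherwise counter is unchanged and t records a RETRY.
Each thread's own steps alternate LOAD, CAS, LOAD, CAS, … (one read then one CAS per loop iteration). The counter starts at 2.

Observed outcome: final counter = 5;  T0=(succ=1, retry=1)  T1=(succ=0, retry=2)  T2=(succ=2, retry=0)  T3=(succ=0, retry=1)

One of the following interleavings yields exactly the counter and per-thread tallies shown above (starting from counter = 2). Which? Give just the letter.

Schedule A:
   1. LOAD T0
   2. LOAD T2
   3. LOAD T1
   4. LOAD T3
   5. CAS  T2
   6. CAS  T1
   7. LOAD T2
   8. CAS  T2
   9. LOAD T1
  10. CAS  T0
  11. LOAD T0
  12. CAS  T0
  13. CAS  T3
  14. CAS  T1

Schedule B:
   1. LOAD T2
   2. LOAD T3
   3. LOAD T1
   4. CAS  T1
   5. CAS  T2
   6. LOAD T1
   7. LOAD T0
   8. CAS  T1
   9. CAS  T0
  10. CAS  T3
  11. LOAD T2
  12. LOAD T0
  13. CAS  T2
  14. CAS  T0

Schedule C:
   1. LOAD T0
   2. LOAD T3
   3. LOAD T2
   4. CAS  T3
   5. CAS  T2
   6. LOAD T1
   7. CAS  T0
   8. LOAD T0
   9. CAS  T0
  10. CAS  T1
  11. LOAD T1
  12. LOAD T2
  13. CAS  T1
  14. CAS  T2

Run A:
T0 LOAD — after: cnt=2, r=2 — load
T2 LOAD — after: cnt=2, r=2 — load
T1 LOAD — after: cnt=2, r=2 — load
T3 LOAD — after: cnt=2, r=2 — load
T2 CAS — after: cnt=3, r=2 — ok
T1 CAS — after: cnt=3, r=2 — retry
T2 LOAD — after: cnt=3, r=3 — load
T2 CAS — after: cnt=4, r=3 — ok
T1 LOAD — after: cnt=4, r=4 — load
T0 CAS — after: cnt=4, r=2 — retry
T0 LOAD — after: cnt=4, r=4 — load
T0 CAS — after: cnt=5, r=4 — ok
T3 CAS — after: cnt=5, r=2 — retry
T1 CAS — after: cnt=5, r=4 — retry

A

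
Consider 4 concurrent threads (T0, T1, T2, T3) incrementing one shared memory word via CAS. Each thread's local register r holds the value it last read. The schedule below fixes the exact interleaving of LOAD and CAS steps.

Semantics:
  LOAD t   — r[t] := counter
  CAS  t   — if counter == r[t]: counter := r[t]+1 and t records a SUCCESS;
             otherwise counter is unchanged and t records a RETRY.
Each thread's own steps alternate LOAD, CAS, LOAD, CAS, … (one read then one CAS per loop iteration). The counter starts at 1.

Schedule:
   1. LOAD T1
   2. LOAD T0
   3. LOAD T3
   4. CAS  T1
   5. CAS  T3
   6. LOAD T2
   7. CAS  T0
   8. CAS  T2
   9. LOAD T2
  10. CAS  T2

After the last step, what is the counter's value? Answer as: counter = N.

counter = 4

#1 T1 reads 1
#2 T0 reads 1
#3 T3 reads 1
#4 T1 CAS(1→2) writes; counter now 2
#5 T3 CAS(1→2) fails; counter now 2
#6 T2 reads 2
#7 T0 CAS(1→2) fails; counter now 2
#8 T2 CAS(2→3) writes; counter now 3
#9 T2 reads 3
#10 T2 CAS(3→4) writes; counter now 4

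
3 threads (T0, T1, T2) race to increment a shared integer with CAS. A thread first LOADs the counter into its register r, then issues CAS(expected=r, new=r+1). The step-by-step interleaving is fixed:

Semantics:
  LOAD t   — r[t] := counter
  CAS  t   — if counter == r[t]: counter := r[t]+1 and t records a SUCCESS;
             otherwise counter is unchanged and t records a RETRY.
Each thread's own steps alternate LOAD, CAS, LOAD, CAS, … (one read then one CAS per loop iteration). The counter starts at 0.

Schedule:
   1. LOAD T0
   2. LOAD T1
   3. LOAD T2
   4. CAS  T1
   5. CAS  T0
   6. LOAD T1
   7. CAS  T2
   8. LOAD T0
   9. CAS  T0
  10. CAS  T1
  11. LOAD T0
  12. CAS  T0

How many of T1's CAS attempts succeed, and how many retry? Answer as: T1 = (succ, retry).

T1 = (1, 1)

T0 LOAD — after: cnt=0, r=0 — load
T1 LOAD — after: cnt=0, r=0 — load
T2 LOAD — after: cnt=0, r=0 — load
T1 CAS — after: cnt=1, r=0 — ok
T0 CAS — after: cnt=1, r=0 — retry
T1 LOAD — after: cnt=1, r=1 — load
T2 CAS — after: cnt=1, r=0 — retry
T0 LOAD — after: cnt=1, r=1 — load
T0 CAS — after: cnt=2, r=1 — ok
T1 CAS — after: cnt=2, r=1 — retry
T0 LOAD — after: cnt=2, r=2 — load
T0 CAS — after: cnt=3, r=2 — ok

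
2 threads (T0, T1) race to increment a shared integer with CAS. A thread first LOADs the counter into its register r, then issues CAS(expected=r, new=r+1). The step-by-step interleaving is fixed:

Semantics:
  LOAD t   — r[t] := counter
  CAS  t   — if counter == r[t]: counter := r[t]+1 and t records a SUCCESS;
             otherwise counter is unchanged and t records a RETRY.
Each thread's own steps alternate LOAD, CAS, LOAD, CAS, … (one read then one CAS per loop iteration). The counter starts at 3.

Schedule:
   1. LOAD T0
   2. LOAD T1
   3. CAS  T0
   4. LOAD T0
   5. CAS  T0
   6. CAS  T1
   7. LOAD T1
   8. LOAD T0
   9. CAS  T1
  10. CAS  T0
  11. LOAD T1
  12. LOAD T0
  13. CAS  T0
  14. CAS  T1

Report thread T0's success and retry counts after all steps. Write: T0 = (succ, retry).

T0 = (3, 1)

   1) LOAD T0:  M=3  r_T0=3
   2) LOAD T1:  M=3  r_T1=3
   3) CAS  T0:  M=4  r_T0=3 ✓
   4) LOAD T0:  M=4  r_T0=4
   5) CAS  T0:  M=5  r_T0=4 ✓
   6) CAS  T1:  M=5  r_T1=3 ✗
   7) LOAD T1:  M=5  r_T1=5
   8) LOAD T0:  M=5  r_T0=5
   9) CAS  T1:  M=6  r_T1=5 ✓
  10) CAS  T0:  M=6  r_T0=5 ✗
  11) LOAD T1:  M=6  r_T1=6
  12) LOAD T0:  M=6  r_T0=6
  13) CAS  T0:  M=7  r_T0=6 ✓
  14) CAS  T1:  M=7  r_T1=6 ✗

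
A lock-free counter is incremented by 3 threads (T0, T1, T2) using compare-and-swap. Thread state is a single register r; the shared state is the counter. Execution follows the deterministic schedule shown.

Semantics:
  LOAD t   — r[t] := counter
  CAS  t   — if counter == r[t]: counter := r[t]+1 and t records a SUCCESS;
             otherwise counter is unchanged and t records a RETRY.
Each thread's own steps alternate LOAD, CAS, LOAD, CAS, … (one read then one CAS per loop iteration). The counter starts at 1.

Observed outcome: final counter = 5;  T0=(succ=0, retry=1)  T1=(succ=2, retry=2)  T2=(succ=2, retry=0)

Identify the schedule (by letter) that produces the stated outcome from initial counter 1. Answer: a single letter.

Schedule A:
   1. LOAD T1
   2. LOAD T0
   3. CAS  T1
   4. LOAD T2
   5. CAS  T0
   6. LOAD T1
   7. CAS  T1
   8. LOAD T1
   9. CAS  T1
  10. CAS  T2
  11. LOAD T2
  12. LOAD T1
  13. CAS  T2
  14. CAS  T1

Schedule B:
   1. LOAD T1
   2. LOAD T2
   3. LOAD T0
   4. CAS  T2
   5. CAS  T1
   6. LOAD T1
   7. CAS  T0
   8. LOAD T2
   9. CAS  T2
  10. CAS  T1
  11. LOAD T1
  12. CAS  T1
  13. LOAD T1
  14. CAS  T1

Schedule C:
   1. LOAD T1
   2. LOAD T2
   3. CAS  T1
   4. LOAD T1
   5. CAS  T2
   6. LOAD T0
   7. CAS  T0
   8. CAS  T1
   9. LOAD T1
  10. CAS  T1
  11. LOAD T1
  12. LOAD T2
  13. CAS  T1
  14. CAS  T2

B

Tracing schedule B:
   1) LOAD T1:  M=1  r_T1=1
   2) LOAD T2:  M=1  r_T2=1
   3) LOAD T0:  M=1  r_T0=1
   4) CAS  T2:  M=2  r_T2=1 ✓
   5) CAS  T1:  M=2  r_T1=1 ✗
   6) LOAD T1:  M=2  r_T1=2
   7) CAS  T0:  M=2  r_T0=1 ✗
   8) LOAD T2:  M=2  r_T2=2
   9) CAS  T2:  M=3  r_T2=2 ✓
  10) CAS  T1:  M=3  r_T1=2 ✗
  11) LOAD T1:  M=3  r_T1=3
  12) CAS  T1:  M=4  r_T1=3 ✓
  13) LOAD T1:  M=4  r_T1=4
  14) CAS  T1:  M=5  r_T1=4 ✓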